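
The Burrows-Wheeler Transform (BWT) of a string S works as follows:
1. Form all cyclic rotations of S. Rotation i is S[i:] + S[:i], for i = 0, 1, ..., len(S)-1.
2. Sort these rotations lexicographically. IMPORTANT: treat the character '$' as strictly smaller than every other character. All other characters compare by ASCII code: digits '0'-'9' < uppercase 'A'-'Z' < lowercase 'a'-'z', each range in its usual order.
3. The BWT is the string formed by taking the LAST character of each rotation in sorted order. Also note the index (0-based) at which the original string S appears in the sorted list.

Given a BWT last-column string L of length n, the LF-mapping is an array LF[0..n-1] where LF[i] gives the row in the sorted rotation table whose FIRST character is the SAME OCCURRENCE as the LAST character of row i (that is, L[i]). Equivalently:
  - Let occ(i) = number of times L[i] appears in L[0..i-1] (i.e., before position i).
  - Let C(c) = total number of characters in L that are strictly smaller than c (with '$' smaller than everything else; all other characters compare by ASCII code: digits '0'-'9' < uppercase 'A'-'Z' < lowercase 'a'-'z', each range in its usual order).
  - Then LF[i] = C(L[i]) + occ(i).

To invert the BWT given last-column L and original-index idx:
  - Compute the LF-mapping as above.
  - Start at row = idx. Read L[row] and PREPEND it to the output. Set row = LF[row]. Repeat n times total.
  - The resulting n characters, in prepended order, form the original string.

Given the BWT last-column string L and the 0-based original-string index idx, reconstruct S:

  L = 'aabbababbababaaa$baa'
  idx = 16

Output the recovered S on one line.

Answer: babaababaaaabbabbaa$

Derivation:
LF mapping: 1 2 12 13 3 14 4 15 16 5 17 6 18 7 8 9 0 19 10 11
Walk LF starting at row 16, prepending L[row]:
  step 1: row=16, L[16]='$', prepend. Next row=LF[16]=0
  step 2: row=0, L[0]='a', prepend. Next row=LF[0]=1
  step 3: row=1, L[1]='a', prepend. Next row=LF[1]=2
  step 4: row=2, L[2]='b', prepend. Next row=LF[2]=12
  step 5: row=12, L[12]='b', prepend. Next row=LF[12]=18
  step 6: row=18, L[18]='a', prepend. Next row=LF[18]=10
  step 7: row=10, L[10]='b', prepend. Next row=LF[10]=17
  step 8: row=17, L[17]='b', prepend. Next row=LF[17]=19
  step 9: row=19, L[19]='a', prepend. Next row=LF[19]=11
  step 10: row=11, L[11]='a', prepend. Next row=LF[11]=6
  step 11: row=6, L[6]='a', prepend. Next row=LF[6]=4
  step 12: row=4, L[4]='a', prepend. Next row=LF[4]=3
  step 13: row=3, L[3]='b', prepend. Next row=LF[3]=13
  step 14: row=13, L[13]='a', prepend. Next row=LF[13]=7
  step 15: row=7, L[7]='b', prepend. Next row=LF[7]=15
  step 16: row=15, L[15]='a', prepend. Next row=LF[15]=9
  step 17: row=9, L[9]='a', prepend. Next row=LF[9]=5
  step 18: row=5, L[5]='b', prepend. Next row=LF[5]=14
  step 19: row=14, L[14]='a', prepend. Next row=LF[14]=8
  step 20: row=8, L[8]='b', prepend. Next row=LF[8]=16
Reversed output: babaababaaaabbabbaa$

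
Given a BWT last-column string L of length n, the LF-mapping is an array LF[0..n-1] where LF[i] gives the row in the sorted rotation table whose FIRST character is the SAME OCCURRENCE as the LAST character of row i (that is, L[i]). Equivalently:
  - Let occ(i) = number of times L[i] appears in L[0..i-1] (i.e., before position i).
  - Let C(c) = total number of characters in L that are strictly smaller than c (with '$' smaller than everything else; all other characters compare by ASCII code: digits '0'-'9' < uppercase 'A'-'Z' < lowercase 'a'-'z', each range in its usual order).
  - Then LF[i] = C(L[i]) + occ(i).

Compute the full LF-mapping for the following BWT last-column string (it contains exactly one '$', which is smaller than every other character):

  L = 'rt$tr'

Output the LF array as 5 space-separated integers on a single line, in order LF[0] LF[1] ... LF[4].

Char counts: '$':1, 'r':2, 't':2
C (first-col start): C('$')=0, C('r')=1, C('t')=3
L[0]='r': occ=0, LF[0]=C('r')+0=1+0=1
L[1]='t': occ=0, LF[1]=C('t')+0=3+0=3
L[2]='$': occ=0, LF[2]=C('$')+0=0+0=0
L[3]='t': occ=1, LF[3]=C('t')+1=3+1=4
L[4]='r': occ=1, LF[4]=C('r')+1=1+1=2

Answer: 1 3 0 4 2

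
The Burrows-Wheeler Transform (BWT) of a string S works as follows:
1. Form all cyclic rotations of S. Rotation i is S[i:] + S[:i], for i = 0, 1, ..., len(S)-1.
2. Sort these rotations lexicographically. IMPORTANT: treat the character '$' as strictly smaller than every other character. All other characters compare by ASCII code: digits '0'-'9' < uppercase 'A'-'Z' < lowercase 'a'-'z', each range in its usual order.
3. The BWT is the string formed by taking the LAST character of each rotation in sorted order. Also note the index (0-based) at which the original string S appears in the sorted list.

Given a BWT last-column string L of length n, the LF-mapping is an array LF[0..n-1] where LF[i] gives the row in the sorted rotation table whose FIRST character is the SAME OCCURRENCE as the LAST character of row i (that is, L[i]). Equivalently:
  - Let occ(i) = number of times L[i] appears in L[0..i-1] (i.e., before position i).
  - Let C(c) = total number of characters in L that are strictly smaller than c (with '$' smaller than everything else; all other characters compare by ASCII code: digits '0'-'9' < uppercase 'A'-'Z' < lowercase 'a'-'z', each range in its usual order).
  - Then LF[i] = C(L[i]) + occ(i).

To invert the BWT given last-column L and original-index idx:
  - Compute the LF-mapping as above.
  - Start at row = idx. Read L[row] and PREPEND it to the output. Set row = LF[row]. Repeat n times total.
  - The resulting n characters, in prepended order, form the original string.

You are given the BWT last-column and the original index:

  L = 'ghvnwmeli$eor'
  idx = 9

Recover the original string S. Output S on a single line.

LF mapping: 3 4 11 8 12 7 1 6 5 0 2 9 10
Walk LF starting at row 9, prepending L[row]:
  step 1: row=9, L[9]='$', prepend. Next row=LF[9]=0
  step 2: row=0, L[0]='g', prepend. Next row=LF[0]=3
  step 3: row=3, L[3]='n', prepend. Next row=LF[3]=8
  step 4: row=8, L[8]='i', prepend. Next row=LF[8]=5
  step 5: row=5, L[5]='m', prepend. Next row=LF[5]=7
  step 6: row=7, L[7]='l', prepend. Next row=LF[7]=6
  step 7: row=6, L[6]='e', prepend. Next row=LF[6]=1
  step 8: row=1, L[1]='h', prepend. Next row=LF[1]=4
  step 9: row=4, L[4]='w', prepend. Next row=LF[4]=12
  step 10: row=12, L[12]='r', prepend. Next row=LF[12]=10
  step 11: row=10, L[10]='e', prepend. Next row=LF[10]=2
  step 12: row=2, L[2]='v', prepend. Next row=LF[2]=11
  step 13: row=11, L[11]='o', prepend. Next row=LF[11]=9
Reversed output: overwhelming$

Answer: overwhelming$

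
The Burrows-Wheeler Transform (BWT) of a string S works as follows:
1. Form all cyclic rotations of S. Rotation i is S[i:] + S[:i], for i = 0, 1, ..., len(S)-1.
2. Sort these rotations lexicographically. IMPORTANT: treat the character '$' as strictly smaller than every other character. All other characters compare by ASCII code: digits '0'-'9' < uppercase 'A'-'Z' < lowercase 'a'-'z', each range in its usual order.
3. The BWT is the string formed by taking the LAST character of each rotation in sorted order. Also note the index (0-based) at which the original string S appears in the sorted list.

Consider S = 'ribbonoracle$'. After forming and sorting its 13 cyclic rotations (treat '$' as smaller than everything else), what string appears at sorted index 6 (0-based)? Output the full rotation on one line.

Answer: ibbonoracle$r

Derivation:
All 13 rotations (rotation i = S[i:]+S[:i]):
  rot[0] = ribbonoracle$
  rot[1] = ibbonoracle$r
  rot[2] = bbonoracle$ri
  rot[3] = bonoracle$rib
  rot[4] = onoracle$ribb
  rot[5] = noracle$ribbo
  rot[6] = oracle$ribbon
  rot[7] = racle$ribbono
  rot[8] = acle$ribbonor
  rot[9] = cle$ribbonora
  rot[10] = le$ribbonorac
  rot[11] = e$ribbonoracl
  rot[12] = $ribbonoracle
Sorted (with $ < everything):
  sorted[0] = $ribbonoracle
  sorted[1] = acle$ribbonor
  sorted[2] = bbonoracle$ri
  sorted[3] = bonoracle$rib
  sorted[4] = cle$ribbonora
  sorted[5] = e$ribbonoracl
  sorted[6] = ibbonoracle$r
  sorted[7] = le$ribbonorac
  sorted[8] = noracle$ribbo
  sorted[9] = onoracle$ribb
  sorted[10] = oracle$ribbon
  sorted[11] = racle$ribbono
  sorted[12] = ribbonoracle$
sorted[6] = ibbonoracle$r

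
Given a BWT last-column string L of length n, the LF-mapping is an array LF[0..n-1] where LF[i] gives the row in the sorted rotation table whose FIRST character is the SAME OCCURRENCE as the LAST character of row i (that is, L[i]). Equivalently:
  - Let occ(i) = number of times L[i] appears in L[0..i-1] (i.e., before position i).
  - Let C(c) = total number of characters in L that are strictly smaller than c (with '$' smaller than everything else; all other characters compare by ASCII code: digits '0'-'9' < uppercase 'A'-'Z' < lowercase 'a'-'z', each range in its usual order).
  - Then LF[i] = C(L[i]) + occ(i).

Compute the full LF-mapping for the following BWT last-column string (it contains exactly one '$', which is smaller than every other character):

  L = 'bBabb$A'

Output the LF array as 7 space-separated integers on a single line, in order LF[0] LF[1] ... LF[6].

Answer: 4 2 3 5 6 0 1

Derivation:
Char counts: '$':1, 'A':1, 'B':1, 'a':1, 'b':3
C (first-col start): C('$')=0, C('A')=1, C('B')=2, C('a')=3, C('b')=4
L[0]='b': occ=0, LF[0]=C('b')+0=4+0=4
L[1]='B': occ=0, LF[1]=C('B')+0=2+0=2
L[2]='a': occ=0, LF[2]=C('a')+0=3+0=3
L[3]='b': occ=1, LF[3]=C('b')+1=4+1=5
L[4]='b': occ=2, LF[4]=C('b')+2=4+2=6
L[5]='$': occ=0, LF[5]=C('$')+0=0+0=0
L[6]='A': occ=0, LF[6]=C('A')+0=1+0=1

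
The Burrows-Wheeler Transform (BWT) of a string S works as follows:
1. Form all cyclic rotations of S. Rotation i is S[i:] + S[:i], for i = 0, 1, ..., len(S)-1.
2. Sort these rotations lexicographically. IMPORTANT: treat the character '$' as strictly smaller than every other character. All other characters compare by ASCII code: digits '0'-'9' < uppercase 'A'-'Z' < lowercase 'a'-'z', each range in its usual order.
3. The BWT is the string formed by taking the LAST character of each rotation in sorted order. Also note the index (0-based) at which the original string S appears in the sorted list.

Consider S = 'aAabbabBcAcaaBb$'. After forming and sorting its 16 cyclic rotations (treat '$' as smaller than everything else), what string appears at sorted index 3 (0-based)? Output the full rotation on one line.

All 16 rotations (rotation i = S[i:]+S[:i]):
  rot[0] = aAabbabBcAcaaBb$
  rot[1] = AabbabBcAcaaBb$a
  rot[2] = abbabBcAcaaBb$aA
  rot[3] = bbabBcAcaaBb$aAa
  rot[4] = babBcAcaaBb$aAab
  rot[5] = abBcAcaaBb$aAabb
  rot[6] = bBcAcaaBb$aAabba
  rot[7] = BcAcaaBb$aAabbab
  rot[8] = cAcaaBb$aAabbabB
  rot[9] = AcaaBb$aAabbabBc
  rot[10] = caaBb$aAabbabBcA
  rot[11] = aaBb$aAabbabBcAc
  rot[12] = aBb$aAabbabBcAca
  rot[13] = Bb$aAabbabBcAcaa
  rot[14] = b$aAabbabBcAcaaB
  rot[15] = $aAabbabBcAcaaBb
Sorted (with $ < everything):
  sorted[0] = $aAabbabBcAcaaBb
  sorted[1] = AabbabBcAcaaBb$a
  sorted[2] = AcaaBb$aAabbabBc
  sorted[3] = Bb$aAabbabBcAcaa
  sorted[4] = BcAcaaBb$aAabbab
  sorted[5] = aAabbabBcAcaaBb$
  sorted[6] = aBb$aAabbabBcAca
  sorted[7] = aaBb$aAabbabBcAc
  sorted[8] = abBcAcaaBb$aAabb
  sorted[9] = abbabBcAcaaBb$aA
  sorted[10] = b$aAabbabBcAcaaB
  sorted[11] = bBcAcaaBb$aAabba
  sorted[12] = babBcAcaaBb$aAab
  sorted[13] = bbabBcAcaaBb$aAa
  sorted[14] = cAcaaBb$aAabbabB
  sorted[15] = caaBb$aAabbabBcA
sorted[3] = Bb$aAabbabBcAcaa

Answer: Bb$aAabbabBcAcaa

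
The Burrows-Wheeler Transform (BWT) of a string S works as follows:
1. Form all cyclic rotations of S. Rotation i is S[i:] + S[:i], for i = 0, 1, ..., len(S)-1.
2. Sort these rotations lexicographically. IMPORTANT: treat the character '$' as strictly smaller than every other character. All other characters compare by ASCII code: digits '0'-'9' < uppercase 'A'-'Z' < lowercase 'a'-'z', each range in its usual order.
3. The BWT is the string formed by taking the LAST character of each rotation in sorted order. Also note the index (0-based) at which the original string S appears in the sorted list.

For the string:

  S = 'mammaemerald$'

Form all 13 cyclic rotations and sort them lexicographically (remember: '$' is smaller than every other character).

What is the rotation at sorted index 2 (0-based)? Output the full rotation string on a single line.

Answer: ald$mammaemer

Derivation:
All 13 rotations (rotation i = S[i:]+S[:i]):
  rot[0] = mammaemerald$
  rot[1] = ammaemerald$m
  rot[2] = mmaemerald$ma
  rot[3] = maemerald$mam
  rot[4] = aemerald$mamm
  rot[5] = emerald$mamma
  rot[6] = merald$mammae
  rot[7] = erald$mammaem
  rot[8] = rald$mammaeme
  rot[9] = ald$mammaemer
  rot[10] = ld$mammaemera
  rot[11] = d$mammaemeral
  rot[12] = $mammaemerald
Sorted (with $ < everything):
  sorted[0] = $mammaemerald
  sorted[1] = aemerald$mamm
  sorted[2] = ald$mammaemer
  sorted[3] = ammaemerald$m
  sorted[4] = d$mammaemeral
  sorted[5] = emerald$mamma
  sorted[6] = erald$mammaem
  sorted[7] = ld$mammaemera
  sorted[8] = maemerald$mam
  sorted[9] = mammaemerald$
  sorted[10] = merald$mammae
  sorted[11] = mmaemerald$ma
  sorted[12] = rald$mammaeme
sorted[2] = ald$mammaemer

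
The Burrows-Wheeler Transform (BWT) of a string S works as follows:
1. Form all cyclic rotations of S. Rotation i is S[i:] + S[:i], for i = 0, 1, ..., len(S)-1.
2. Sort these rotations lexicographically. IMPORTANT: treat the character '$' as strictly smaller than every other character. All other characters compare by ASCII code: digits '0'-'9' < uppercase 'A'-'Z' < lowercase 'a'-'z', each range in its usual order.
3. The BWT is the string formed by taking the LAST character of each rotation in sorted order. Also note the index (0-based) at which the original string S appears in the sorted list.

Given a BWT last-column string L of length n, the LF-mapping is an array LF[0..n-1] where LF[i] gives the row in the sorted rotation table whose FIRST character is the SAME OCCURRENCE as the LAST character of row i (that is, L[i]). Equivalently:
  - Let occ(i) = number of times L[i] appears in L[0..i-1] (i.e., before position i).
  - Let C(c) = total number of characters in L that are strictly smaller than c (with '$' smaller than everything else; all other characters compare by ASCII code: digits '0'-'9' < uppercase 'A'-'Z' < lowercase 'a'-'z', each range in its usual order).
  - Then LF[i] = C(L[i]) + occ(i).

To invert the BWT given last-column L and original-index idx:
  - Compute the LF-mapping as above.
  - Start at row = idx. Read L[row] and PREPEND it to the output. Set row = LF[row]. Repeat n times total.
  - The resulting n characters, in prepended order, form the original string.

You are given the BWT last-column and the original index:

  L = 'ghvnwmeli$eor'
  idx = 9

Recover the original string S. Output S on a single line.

LF mapping: 3 4 11 8 12 7 1 6 5 0 2 9 10
Walk LF starting at row 9, prepending L[row]:
  step 1: row=9, L[9]='$', prepend. Next row=LF[9]=0
  step 2: row=0, L[0]='g', prepend. Next row=LF[0]=3
  step 3: row=3, L[3]='n', prepend. Next row=LF[3]=8
  step 4: row=8, L[8]='i', prepend. Next row=LF[8]=5
  step 5: row=5, L[5]='m', prepend. Next row=LF[5]=7
  step 6: row=7, L[7]='l', prepend. Next row=LF[7]=6
  step 7: row=6, L[6]='e', prepend. Next row=LF[6]=1
  step 8: row=1, L[1]='h', prepend. Next row=LF[1]=4
  step 9: row=4, L[4]='w', prepend. Next row=LF[4]=12
  step 10: row=12, L[12]='r', prepend. Next row=LF[12]=10
  step 11: row=10, L[10]='e', prepend. Next row=LF[10]=2
  step 12: row=2, L[2]='v', prepend. Next row=LF[2]=11
  step 13: row=11, L[11]='o', prepend. Next row=LF[11]=9
Reversed output: overwhelming$

Answer: overwhelming$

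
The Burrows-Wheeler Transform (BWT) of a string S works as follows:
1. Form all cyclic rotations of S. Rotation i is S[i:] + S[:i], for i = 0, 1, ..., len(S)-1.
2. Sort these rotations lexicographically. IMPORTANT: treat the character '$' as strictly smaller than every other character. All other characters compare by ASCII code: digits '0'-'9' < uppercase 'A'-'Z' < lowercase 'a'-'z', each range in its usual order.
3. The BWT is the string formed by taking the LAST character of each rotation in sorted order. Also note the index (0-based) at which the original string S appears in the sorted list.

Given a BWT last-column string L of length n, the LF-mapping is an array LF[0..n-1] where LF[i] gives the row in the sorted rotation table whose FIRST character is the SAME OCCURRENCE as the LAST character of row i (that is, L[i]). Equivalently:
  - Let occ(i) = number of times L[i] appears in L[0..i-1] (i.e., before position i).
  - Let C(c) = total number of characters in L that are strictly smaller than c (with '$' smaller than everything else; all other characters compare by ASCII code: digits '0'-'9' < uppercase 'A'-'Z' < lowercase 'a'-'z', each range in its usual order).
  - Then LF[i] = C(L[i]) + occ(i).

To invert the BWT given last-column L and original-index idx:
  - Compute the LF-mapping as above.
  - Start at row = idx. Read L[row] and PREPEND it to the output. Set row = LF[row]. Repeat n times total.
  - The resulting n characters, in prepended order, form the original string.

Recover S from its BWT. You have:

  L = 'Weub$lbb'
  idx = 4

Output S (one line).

Answer: bubbleW$

Derivation:
LF mapping: 1 5 7 2 0 6 3 4
Walk LF starting at row 4, prepending L[row]:
  step 1: row=4, L[4]='$', prepend. Next row=LF[4]=0
  step 2: row=0, L[0]='W', prepend. Next row=LF[0]=1
  step 3: row=1, L[1]='e', prepend. Next row=LF[1]=5
  step 4: row=5, L[5]='l', prepend. Next row=LF[5]=6
  step 5: row=6, L[6]='b', prepend. Next row=LF[6]=3
  step 6: row=3, L[3]='b', prepend. Next row=LF[3]=2
  step 7: row=2, L[2]='u', prepend. Next row=LF[2]=7
  step 8: row=7, L[7]='b', prepend. Next row=LF[7]=4
Reversed output: bubbleW$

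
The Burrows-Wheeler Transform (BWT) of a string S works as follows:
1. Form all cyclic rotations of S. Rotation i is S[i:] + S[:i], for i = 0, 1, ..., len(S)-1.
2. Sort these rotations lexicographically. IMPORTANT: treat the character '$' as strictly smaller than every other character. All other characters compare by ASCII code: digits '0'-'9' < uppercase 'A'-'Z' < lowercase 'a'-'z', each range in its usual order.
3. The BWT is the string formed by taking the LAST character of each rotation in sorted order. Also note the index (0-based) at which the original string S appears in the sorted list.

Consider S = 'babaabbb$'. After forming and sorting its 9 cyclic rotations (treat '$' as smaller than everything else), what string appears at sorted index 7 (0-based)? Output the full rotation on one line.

Answer: bb$babaab

Derivation:
All 9 rotations (rotation i = S[i:]+S[:i]):
  rot[0] = babaabbb$
  rot[1] = abaabbb$b
  rot[2] = baabbb$ba
  rot[3] = aabbb$bab
  rot[4] = abbb$baba
  rot[5] = bbb$babaa
  rot[6] = bb$babaab
  rot[7] = b$babaabb
  rot[8] = $babaabbb
Sorted (with $ < everything):
  sorted[0] = $babaabbb
  sorted[1] = aabbb$bab
  sorted[2] = abaabbb$b
  sorted[3] = abbb$baba
  sorted[4] = b$babaabb
  sorted[5] = baabbb$ba
  sorted[6] = babaabbb$
  sorted[7] = bb$babaab
  sorted[8] = bbb$babaa
sorted[7] = bb$babaab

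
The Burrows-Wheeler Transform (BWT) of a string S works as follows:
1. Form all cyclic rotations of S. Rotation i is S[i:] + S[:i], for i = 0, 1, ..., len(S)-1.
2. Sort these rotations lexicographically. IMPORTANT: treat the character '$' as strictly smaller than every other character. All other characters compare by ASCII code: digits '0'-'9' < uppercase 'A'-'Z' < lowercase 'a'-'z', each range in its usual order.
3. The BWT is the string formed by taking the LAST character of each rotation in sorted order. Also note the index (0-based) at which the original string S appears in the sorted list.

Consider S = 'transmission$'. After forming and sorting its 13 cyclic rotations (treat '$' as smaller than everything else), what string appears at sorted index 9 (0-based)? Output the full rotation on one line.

Answer: sion$transmis

Derivation:
All 13 rotations (rotation i = S[i:]+S[:i]):
  rot[0] = transmission$
  rot[1] = ransmission$t
  rot[2] = ansmission$tr
  rot[3] = nsmission$tra
  rot[4] = smission$tran
  rot[5] = mission$trans
  rot[6] = ission$transm
  rot[7] = ssion$transmi
  rot[8] = sion$transmis
  rot[9] = ion$transmiss
  rot[10] = on$transmissi
  rot[11] = n$transmissio
  rot[12] = $transmission
Sorted (with $ < everything):
  sorted[0] = $transmission
  sorted[1] = ansmission$tr
  sorted[2] = ion$transmiss
  sorted[3] = ission$transm
  sorted[4] = mission$trans
  sorted[5] = n$transmissio
  sorted[6] = nsmission$tra
  sorted[7] = on$transmissi
  sorted[8] = ransmission$t
  sorted[9] = sion$transmis
  sorted[10] = smission$tran
  sorted[11] = ssion$transmi
  sorted[12] = transmission$
sorted[9] = sion$transmis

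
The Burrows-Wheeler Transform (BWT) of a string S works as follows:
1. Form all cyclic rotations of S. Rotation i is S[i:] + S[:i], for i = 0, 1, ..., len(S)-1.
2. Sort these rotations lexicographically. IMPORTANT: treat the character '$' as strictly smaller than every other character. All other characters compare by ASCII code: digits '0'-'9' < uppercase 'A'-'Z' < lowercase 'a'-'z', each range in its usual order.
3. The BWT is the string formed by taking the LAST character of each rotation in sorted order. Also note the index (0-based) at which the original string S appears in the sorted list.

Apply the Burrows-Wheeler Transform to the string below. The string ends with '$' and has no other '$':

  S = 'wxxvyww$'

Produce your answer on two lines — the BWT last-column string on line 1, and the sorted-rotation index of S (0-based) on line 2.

All 8 rotations (rotation i = S[i:]+S[:i]):
  rot[0] = wxxvyww$
  rot[1] = xxvyww$w
  rot[2] = xvyww$wx
  rot[3] = vyww$wxx
  rot[4] = yww$wxxv
  rot[5] = ww$wxxvy
  rot[6] = w$wxxvyw
  rot[7] = $wxxvyww
Sorted (with $ < everything):
  sorted[0] = $wxxvyww  (last char: 'w')
  sorted[1] = vyww$wxx  (last char: 'x')
  sorted[2] = w$wxxvyw  (last char: 'w')
  sorted[3] = ww$wxxvy  (last char: 'y')
  sorted[4] = wxxvyww$  (last char: '$')
  sorted[5] = xvyww$wx  (last char: 'x')
  sorted[6] = xxvyww$w  (last char: 'w')
  sorted[7] = yww$wxxv  (last char: 'v')
Last column: wxwy$xwv
Original string S is at sorted index 4

Answer: wxwy$xwv
4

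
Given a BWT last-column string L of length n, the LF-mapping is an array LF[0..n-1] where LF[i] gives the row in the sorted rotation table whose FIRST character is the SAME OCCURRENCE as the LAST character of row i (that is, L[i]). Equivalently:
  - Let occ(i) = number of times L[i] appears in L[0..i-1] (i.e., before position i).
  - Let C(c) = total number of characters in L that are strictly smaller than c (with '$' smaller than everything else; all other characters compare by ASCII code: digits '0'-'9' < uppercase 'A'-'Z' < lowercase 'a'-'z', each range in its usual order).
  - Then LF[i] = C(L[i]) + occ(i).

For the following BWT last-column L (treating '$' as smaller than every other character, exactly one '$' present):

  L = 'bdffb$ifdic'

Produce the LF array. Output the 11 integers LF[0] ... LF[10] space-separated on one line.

Char counts: '$':1, 'b':2, 'c':1, 'd':2, 'f':3, 'i':2
C (first-col start): C('$')=0, C('b')=1, C('c')=3, C('d')=4, C('f')=6, C('i')=9
L[0]='b': occ=0, LF[0]=C('b')+0=1+0=1
L[1]='d': occ=0, LF[1]=C('d')+0=4+0=4
L[2]='f': occ=0, LF[2]=C('f')+0=6+0=6
L[3]='f': occ=1, LF[3]=C('f')+1=6+1=7
L[4]='b': occ=1, LF[4]=C('b')+1=1+1=2
L[5]='$': occ=0, LF[5]=C('$')+0=0+0=0
L[6]='i': occ=0, LF[6]=C('i')+0=9+0=9
L[7]='f': occ=2, LF[7]=C('f')+2=6+2=8
L[8]='d': occ=1, LF[8]=C('d')+1=4+1=5
L[9]='i': occ=1, LF[9]=C('i')+1=9+1=10
L[10]='c': occ=0, LF[10]=C('c')+0=3+0=3

Answer: 1 4 6 7 2 0 9 8 5 10 3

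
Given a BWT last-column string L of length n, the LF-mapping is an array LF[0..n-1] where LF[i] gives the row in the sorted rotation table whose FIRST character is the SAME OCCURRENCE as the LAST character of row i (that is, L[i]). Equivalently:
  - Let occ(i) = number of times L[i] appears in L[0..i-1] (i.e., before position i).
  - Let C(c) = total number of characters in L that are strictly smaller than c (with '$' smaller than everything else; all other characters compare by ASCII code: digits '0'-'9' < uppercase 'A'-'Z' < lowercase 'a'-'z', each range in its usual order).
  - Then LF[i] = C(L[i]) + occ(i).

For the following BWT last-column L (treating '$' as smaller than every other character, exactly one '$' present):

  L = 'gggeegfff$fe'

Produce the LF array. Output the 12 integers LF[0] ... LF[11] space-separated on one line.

Answer: 8 9 10 1 2 11 4 5 6 0 7 3

Derivation:
Char counts: '$':1, 'e':3, 'f':4, 'g':4
C (first-col start): C('$')=0, C('e')=1, C('f')=4, C('g')=8
L[0]='g': occ=0, LF[0]=C('g')+0=8+0=8
L[1]='g': occ=1, LF[1]=C('g')+1=8+1=9
L[2]='g': occ=2, LF[2]=C('g')+2=8+2=10
L[3]='e': occ=0, LF[3]=C('e')+0=1+0=1
L[4]='e': occ=1, LF[4]=C('e')+1=1+1=2
L[5]='g': occ=3, LF[5]=C('g')+3=8+3=11
L[6]='f': occ=0, LF[6]=C('f')+0=4+0=4
L[7]='f': occ=1, LF[7]=C('f')+1=4+1=5
L[8]='f': occ=2, LF[8]=C('f')+2=4+2=6
L[9]='$': occ=0, LF[9]=C('$')+0=0+0=0
L[10]='f': occ=3, LF[10]=C('f')+3=4+3=7
L[11]='e': occ=2, LF[11]=C('e')+2=1+2=3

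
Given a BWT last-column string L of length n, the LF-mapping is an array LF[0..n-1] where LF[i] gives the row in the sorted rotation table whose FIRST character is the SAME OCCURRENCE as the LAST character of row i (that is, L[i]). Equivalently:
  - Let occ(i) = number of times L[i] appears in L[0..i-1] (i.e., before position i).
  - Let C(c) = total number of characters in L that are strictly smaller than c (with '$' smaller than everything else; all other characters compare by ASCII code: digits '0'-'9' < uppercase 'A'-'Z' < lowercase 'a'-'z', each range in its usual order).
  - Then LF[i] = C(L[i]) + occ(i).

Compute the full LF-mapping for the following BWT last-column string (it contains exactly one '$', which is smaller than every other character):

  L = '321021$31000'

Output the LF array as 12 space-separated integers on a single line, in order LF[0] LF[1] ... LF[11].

Answer: 10 8 5 1 9 6 0 11 7 2 3 4

Derivation:
Char counts: '$':1, '0':4, '1':3, '2':2, '3':2
C (first-col start): C('$')=0, C('0')=1, C('1')=5, C('2')=8, C('3')=10
L[0]='3': occ=0, LF[0]=C('3')+0=10+0=10
L[1]='2': occ=0, LF[1]=C('2')+0=8+0=8
L[2]='1': occ=0, LF[2]=C('1')+0=5+0=5
L[3]='0': occ=0, LF[3]=C('0')+0=1+0=1
L[4]='2': occ=1, LF[4]=C('2')+1=8+1=9
L[5]='1': occ=1, LF[5]=C('1')+1=5+1=6
L[6]='$': occ=0, LF[6]=C('$')+0=0+0=0
L[7]='3': occ=1, LF[7]=C('3')+1=10+1=11
L[8]='1': occ=2, LF[8]=C('1')+2=5+2=7
L[9]='0': occ=1, LF[9]=C('0')+1=1+1=2
L[10]='0': occ=2, LF[10]=C('0')+2=1+2=3
L[11]='0': occ=3, LF[11]=C('0')+3=1+3=4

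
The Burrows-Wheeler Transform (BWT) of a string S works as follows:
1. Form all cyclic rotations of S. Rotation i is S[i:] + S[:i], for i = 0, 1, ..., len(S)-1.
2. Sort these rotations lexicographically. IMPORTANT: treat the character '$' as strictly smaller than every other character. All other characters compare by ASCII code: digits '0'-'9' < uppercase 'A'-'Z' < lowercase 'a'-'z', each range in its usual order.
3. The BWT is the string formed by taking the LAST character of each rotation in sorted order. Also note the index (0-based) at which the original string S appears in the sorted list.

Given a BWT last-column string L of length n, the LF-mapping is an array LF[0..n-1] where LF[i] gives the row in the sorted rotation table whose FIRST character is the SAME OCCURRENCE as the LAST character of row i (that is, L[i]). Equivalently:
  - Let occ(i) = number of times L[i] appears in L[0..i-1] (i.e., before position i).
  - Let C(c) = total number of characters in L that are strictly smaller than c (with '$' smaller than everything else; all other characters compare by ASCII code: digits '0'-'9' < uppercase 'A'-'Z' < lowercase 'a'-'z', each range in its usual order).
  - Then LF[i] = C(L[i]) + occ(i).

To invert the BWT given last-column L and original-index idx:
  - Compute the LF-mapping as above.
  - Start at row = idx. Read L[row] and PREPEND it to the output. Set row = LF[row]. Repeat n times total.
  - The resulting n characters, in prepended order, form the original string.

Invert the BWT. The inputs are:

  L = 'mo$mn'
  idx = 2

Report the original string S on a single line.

LF mapping: 1 4 0 2 3
Walk LF starting at row 2, prepending L[row]:
  step 1: row=2, L[2]='$', prepend. Next row=LF[2]=0
  step 2: row=0, L[0]='m', prepend. Next row=LF[0]=1
  step 3: row=1, L[1]='o', prepend. Next row=LF[1]=4
  step 4: row=4, L[4]='n', prepend. Next row=LF[4]=3
  step 5: row=3, L[3]='m', prepend. Next row=LF[3]=2
Reversed output: mnom$

Answer: mnom$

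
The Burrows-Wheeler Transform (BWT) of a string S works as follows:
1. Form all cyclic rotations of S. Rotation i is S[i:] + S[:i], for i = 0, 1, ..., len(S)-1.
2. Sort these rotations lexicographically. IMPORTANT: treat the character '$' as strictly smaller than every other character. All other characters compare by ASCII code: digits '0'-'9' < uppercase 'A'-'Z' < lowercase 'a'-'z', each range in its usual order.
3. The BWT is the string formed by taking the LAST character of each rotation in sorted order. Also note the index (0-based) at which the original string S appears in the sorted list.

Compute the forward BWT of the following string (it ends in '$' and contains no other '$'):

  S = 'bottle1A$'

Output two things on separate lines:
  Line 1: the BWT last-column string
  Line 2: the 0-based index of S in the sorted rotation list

Answer: Ae1$ltbto
3

Derivation:
All 9 rotations (rotation i = S[i:]+S[:i]):
  rot[0] = bottle1A$
  rot[1] = ottle1A$b
  rot[2] = ttle1A$bo
  rot[3] = tle1A$bot
  rot[4] = le1A$bott
  rot[5] = e1A$bottl
  rot[6] = 1A$bottle
  rot[7] = A$bottle1
  rot[8] = $bottle1A
Sorted (with $ < everything):
  sorted[0] = $bottle1A  (last char: 'A')
  sorted[1] = 1A$bottle  (last char: 'e')
  sorted[2] = A$bottle1  (last char: '1')
  sorted[3] = bottle1A$  (last char: '$')
  sorted[4] = e1A$bottl  (last char: 'l')
  sorted[5] = le1A$bott  (last char: 't')
  sorted[6] = ottle1A$b  (last char: 'b')
  sorted[7] = tle1A$bot  (last char: 't')
  sorted[8] = ttle1A$bo  (last char: 'o')
Last column: Ae1$ltbto
Original string S is at sorted index 3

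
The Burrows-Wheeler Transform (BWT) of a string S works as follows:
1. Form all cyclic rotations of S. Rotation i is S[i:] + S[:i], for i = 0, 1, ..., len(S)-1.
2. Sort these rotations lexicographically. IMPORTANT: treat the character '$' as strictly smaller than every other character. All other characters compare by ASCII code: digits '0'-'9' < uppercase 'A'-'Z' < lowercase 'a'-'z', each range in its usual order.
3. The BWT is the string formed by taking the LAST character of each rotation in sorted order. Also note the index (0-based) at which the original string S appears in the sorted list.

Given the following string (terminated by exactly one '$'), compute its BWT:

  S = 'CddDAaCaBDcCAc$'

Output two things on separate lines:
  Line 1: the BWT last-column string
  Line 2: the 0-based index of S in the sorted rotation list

Answer: cDCaca$dBCAADdC
6

Derivation:
All 15 rotations (rotation i = S[i:]+S[:i]):
  rot[0] = CddDAaCaBDcCAc$
  rot[1] = ddDAaCaBDcCAc$C
  rot[2] = dDAaCaBDcCAc$Cd
  rot[3] = DAaCaBDcCAc$Cdd
  rot[4] = AaCaBDcCAc$CddD
  rot[5] = aCaBDcCAc$CddDA
  rot[6] = CaBDcCAc$CddDAa
  rot[7] = aBDcCAc$CddDAaC
  rot[8] = BDcCAc$CddDAaCa
  rot[9] = DcCAc$CddDAaCaB
  rot[10] = cCAc$CddDAaCaBD
  rot[11] = CAc$CddDAaCaBDc
  rot[12] = Ac$CddDAaCaBDcC
  rot[13] = c$CddDAaCaBDcCA
  rot[14] = $CddDAaCaBDcCAc
Sorted (with $ < everything):
  sorted[0] = $CddDAaCaBDcCAc  (last char: 'c')
  sorted[1] = AaCaBDcCAc$CddD  (last char: 'D')
  sorted[2] = Ac$CddDAaCaBDcC  (last char: 'C')
  sorted[3] = BDcCAc$CddDAaCa  (last char: 'a')
  sorted[4] = CAc$CddDAaCaBDc  (last char: 'c')
  sorted[5] = CaBDcCAc$CddDAa  (last char: 'a')
  sorted[6] = CddDAaCaBDcCAc$  (last char: '$')
  sorted[7] = DAaCaBDcCAc$Cdd  (last char: 'd')
  sorted[8] = DcCAc$CddDAaCaB  (last char: 'B')
  sorted[9] = aBDcCAc$CddDAaC  (last char: 'C')
  sorted[10] = aCaBDcCAc$CddDA  (last char: 'A')
  sorted[11] = c$CddDAaCaBDcCA  (last char: 'A')
  sorted[12] = cCAc$CddDAaCaBD  (last char: 'D')
  sorted[13] = dDAaCaBDcCAc$Cd  (last char: 'd')
  sorted[14] = ddDAaCaBDcCAc$C  (last char: 'C')
Last column: cDCaca$dBCAADdC
Original string S is at sorted index 6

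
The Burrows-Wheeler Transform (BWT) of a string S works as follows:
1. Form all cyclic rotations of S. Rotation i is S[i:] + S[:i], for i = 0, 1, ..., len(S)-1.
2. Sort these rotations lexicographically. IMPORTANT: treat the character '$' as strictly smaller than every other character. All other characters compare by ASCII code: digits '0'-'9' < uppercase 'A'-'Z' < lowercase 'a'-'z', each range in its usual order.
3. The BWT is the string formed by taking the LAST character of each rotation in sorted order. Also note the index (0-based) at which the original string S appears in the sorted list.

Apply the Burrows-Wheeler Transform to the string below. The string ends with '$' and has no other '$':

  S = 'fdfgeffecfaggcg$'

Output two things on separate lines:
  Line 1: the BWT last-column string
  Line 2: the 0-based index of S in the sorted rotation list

Answer: gfegffgc$fedcgfa
8

Derivation:
All 16 rotations (rotation i = S[i:]+S[:i]):
  rot[0] = fdfgeffecfaggcg$
  rot[1] = dfgeffecfaggcg$f
  rot[2] = fgeffecfaggcg$fd
  rot[3] = geffecfaggcg$fdf
  rot[4] = effecfaggcg$fdfg
  rot[5] = ffecfaggcg$fdfge
  rot[6] = fecfaggcg$fdfgef
  rot[7] = ecfaggcg$fdfgeff
  rot[8] = cfaggcg$fdfgeffe
  rot[9] = faggcg$fdfgeffec
  rot[10] = aggcg$fdfgeffecf
  rot[11] = ggcg$fdfgeffecfa
  rot[12] = gcg$fdfgeffecfag
  rot[13] = cg$fdfgeffecfagg
  rot[14] = g$fdfgeffecfaggc
  rot[15] = $fdfgeffecfaggcg
Sorted (with $ < everything):
  sorted[0] = $fdfgeffecfaggcg  (last char: 'g')
  sorted[1] = aggcg$fdfgeffecf  (last char: 'f')
  sorted[2] = cfaggcg$fdfgeffe  (last char: 'e')
  sorted[3] = cg$fdfgeffecfagg  (last char: 'g')
  sorted[4] = dfgeffecfaggcg$f  (last char: 'f')
  sorted[5] = ecfaggcg$fdfgeff  (last char: 'f')
  sorted[6] = effecfaggcg$fdfg  (last char: 'g')
  sorted[7] = faggcg$fdfgeffec  (last char: 'c')
  sorted[8] = fdfgeffecfaggcg$  (last char: '$')
  sorted[9] = fecfaggcg$fdfgef  (last char: 'f')
  sorted[10] = ffecfaggcg$fdfge  (last char: 'e')
  sorted[11] = fgeffecfaggcg$fd  (last char: 'd')
  sorted[12] = g$fdfgeffecfaggc  (last char: 'c')
  sorted[13] = gcg$fdfgeffecfag  (last char: 'g')
  sorted[14] = geffecfaggcg$fdf  (last char: 'f')
  sorted[15] = ggcg$fdfgeffecfa  (last char: 'a')
Last column: gfegffgc$fedcgfa
Original string S is at sorted index 8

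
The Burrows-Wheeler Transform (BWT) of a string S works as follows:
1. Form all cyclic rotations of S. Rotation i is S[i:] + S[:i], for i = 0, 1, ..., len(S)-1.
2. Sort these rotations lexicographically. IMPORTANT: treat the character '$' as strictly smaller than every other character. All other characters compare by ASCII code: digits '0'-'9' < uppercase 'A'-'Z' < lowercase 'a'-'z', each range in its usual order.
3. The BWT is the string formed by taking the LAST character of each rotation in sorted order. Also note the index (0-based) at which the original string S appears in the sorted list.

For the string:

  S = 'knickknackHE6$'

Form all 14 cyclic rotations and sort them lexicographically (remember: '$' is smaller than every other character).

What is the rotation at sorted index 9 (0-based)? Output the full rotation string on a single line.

All 14 rotations (rotation i = S[i:]+S[:i]):
  rot[0] = knickknackHE6$
  rot[1] = nickknackHE6$k
  rot[2] = ickknackHE6$kn
  rot[3] = ckknackHE6$kni
  rot[4] = kknackHE6$knic
  rot[5] = knackHE6$knick
  rot[6] = nackHE6$knickk
  rot[7] = ackHE6$knickkn
  rot[8] = ckHE6$knickkna
  rot[9] = kHE6$knickknac
  rot[10] = HE6$knickknack
  rot[11] = E6$knickknackH
  rot[12] = 6$knickknackHE
  rot[13] = $knickknackHE6
Sorted (with $ < everything):
  sorted[0] = $knickknackHE6
  sorted[1] = 6$knickknackHE
  sorted[2] = E6$knickknackH
  sorted[3] = HE6$knickknack
  sorted[4] = ackHE6$knickkn
  sorted[5] = ckHE6$knickkna
  sorted[6] = ckknackHE6$kni
  sorted[7] = ickknackHE6$kn
  sorted[8] = kHE6$knickknac
  sorted[9] = kknackHE6$knic
  sorted[10] = knackHE6$knick
  sorted[11] = knickknackHE6$
  sorted[12] = nackHE6$knickk
  sorted[13] = nickknackHE6$k
sorted[9] = kknackHE6$knic

Answer: kknackHE6$knic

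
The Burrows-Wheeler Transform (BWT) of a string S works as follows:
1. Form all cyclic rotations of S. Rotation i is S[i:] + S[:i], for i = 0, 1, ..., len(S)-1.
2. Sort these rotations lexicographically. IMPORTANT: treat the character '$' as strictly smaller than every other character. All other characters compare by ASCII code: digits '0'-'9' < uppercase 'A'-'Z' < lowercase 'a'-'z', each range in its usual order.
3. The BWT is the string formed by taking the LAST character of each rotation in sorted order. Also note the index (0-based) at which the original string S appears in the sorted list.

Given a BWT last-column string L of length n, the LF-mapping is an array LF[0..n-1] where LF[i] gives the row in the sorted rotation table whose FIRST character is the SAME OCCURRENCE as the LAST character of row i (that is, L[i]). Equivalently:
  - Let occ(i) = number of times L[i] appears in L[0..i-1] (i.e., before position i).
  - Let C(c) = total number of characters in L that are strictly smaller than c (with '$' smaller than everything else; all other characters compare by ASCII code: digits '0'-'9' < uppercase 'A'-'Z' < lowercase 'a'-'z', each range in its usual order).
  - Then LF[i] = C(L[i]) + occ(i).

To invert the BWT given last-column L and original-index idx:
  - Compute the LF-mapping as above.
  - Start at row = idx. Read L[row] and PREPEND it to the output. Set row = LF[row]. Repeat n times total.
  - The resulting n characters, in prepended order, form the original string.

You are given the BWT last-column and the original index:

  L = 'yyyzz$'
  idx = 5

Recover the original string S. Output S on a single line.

LF mapping: 1 2 3 4 5 0
Walk LF starting at row 5, prepending L[row]:
  step 1: row=5, L[5]='$', prepend. Next row=LF[5]=0
  step 2: row=0, L[0]='y', prepend. Next row=LF[0]=1
  step 3: row=1, L[1]='y', prepend. Next row=LF[1]=2
  step 4: row=2, L[2]='y', prepend. Next row=LF[2]=3
  step 5: row=3, L[3]='z', prepend. Next row=LF[3]=4
  step 6: row=4, L[4]='z', prepend. Next row=LF[4]=5
Reversed output: zzyyy$

Answer: zzyyy$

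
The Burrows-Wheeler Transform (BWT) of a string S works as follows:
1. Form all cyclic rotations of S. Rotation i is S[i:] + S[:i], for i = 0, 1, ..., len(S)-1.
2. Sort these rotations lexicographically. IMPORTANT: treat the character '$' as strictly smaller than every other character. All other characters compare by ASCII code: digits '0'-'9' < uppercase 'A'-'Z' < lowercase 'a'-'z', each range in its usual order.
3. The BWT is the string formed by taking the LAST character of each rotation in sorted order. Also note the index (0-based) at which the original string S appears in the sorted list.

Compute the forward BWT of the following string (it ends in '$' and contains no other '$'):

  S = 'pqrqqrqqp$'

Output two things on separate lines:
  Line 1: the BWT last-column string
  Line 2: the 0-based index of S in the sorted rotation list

All 10 rotations (rotation i = S[i:]+S[:i]):
  rot[0] = pqrqqrqqp$
  rot[1] = qrqqrqqp$p
  rot[2] = rqqrqqp$pq
  rot[3] = qqrqqp$pqr
  rot[4] = qrqqp$pqrq
  rot[5] = rqqp$pqrqq
  rot[6] = qqp$pqrqqr
  rot[7] = qp$pqrqqrq
  rot[8] = p$pqrqqrqq
  rot[9] = $pqrqqrqqp
Sorted (with $ < everything):
  sorted[0] = $pqrqqrqqp  (last char: 'p')
  sorted[1] = p$pqrqqrqq  (last char: 'q')
  sorted[2] = pqrqqrqqp$  (last char: '$')
  sorted[3] = qp$pqrqqrq  (last char: 'q')
  sorted[4] = qqp$pqrqqr  (last char: 'r')
  sorted[5] = qqrqqp$pqr  (last char: 'r')
  sorted[6] = qrqqp$pqrq  (last char: 'q')
  sorted[7] = qrqqrqqp$p  (last char: 'p')
  sorted[8] = rqqp$pqrqq  (last char: 'q')
  sorted[9] = rqqrqqp$pq  (last char: 'q')
Last column: pq$qrrqpqq
Original string S is at sorted index 2

Answer: pq$qrrqpqq
2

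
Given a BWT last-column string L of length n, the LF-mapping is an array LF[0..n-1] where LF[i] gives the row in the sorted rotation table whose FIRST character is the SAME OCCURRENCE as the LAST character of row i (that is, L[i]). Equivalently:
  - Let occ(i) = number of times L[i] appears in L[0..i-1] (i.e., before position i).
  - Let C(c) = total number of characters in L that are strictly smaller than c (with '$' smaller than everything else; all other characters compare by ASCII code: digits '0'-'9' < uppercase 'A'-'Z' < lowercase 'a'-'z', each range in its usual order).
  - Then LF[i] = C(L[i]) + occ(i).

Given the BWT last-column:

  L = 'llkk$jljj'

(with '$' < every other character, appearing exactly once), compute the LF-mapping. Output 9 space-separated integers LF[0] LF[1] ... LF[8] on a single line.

Char counts: '$':1, 'j':3, 'k':2, 'l':3
C (first-col start): C('$')=0, C('j')=1, C('k')=4, C('l')=6
L[0]='l': occ=0, LF[0]=C('l')+0=6+0=6
L[1]='l': occ=1, LF[1]=C('l')+1=6+1=7
L[2]='k': occ=0, LF[2]=C('k')+0=4+0=4
L[3]='k': occ=1, LF[3]=C('k')+1=4+1=5
L[4]='$': occ=0, LF[4]=C('$')+0=0+0=0
L[5]='j': occ=0, LF[5]=C('j')+0=1+0=1
L[6]='l': occ=2, LF[6]=C('l')+2=6+2=8
L[7]='j': occ=1, LF[7]=C('j')+1=1+1=2
L[8]='j': occ=2, LF[8]=C('j')+2=1+2=3

Answer: 6 7 4 5 0 1 8 2 3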